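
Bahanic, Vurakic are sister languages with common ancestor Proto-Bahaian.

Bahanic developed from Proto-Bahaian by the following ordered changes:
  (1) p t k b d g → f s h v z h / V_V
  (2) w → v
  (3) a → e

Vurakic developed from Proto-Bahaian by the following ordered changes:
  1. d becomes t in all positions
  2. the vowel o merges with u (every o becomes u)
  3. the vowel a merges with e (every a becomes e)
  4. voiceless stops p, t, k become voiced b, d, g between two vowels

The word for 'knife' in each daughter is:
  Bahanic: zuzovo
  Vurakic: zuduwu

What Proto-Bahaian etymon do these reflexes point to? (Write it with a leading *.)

*zudowo

Position 3: Bahanic has z, Vurakic has d. Taking the neighbouring segments as reconstructed: Bahanic z could go back to *d or *z; Vurakic d could go back to *t or *d — the one source consistent with every daughter is *d.
Position 4: Bahanic has o, Vurakic has u. Bahanic preserves o here (none of its changes turn any other segment into o), so the proto-segment is *o.
This points to *zudowo. Verify forward in each daughter:
Bahanic: *zudowo
  zudowo → zuzowo   [intervocalic lenition]
  zuzowo → zuzovo   [unconditioned shift]
  zuzovo (rule 3 does not apply)
  giving Bahanic zuzovo.
Vurakic: *zudowo
  zudowo → zutowo   [unconditioned shift]
  zutowo → zutuwu   [vowel merger]
  zutuwu (rule 3 does not apply)
  zutuwu → zuduwu   [intervocalic voicing]
  giving Vurakic zuduwu.
Only *zudowo yields all of Bahanic zuzovo, Vurakic zuduwu.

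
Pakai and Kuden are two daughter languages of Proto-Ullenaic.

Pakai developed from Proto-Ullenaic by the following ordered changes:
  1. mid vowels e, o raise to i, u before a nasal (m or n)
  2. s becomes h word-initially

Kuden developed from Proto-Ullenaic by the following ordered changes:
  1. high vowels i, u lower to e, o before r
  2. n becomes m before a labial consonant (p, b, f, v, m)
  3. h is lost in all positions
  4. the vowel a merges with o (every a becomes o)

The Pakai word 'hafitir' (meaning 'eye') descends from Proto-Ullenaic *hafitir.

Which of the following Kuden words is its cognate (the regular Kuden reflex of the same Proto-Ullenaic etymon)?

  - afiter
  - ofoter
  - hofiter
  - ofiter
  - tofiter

Kuden: start from *hafitir.
  rule 1 (pre-rhotic lowering): hafitir → hafiter
  rule 2: no change — hafiter
  rule 3 (h-loss): hafiter → afiter
  rule 4 (vowel merger): afiter → ofiter
  ⇒ Kuden ofiter
Among the options, 'ofiter' alone shows every Kuden change applied in order.

ofiter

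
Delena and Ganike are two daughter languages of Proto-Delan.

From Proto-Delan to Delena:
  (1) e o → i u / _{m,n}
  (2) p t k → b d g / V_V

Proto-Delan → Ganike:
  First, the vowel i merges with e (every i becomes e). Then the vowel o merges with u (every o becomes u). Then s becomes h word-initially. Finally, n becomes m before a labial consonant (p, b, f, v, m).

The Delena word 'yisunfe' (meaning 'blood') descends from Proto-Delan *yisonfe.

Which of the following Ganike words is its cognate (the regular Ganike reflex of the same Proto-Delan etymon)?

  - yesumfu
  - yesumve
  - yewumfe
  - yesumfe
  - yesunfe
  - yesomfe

Ganike: start from *yisonfe.
  rule 1 (vowel merger): yisonfe → yesonfe
  rule 2 (vowel merger): yesonfe → yesunfe
  rule 3: no change — yesunfe
  rule 4 (nasal place assimilation): yesunfe → yesumfe
  ⇒ Ganike yesumfe
Among the options, 'yesumfe' alone shows every Ganike change applied in order.

yesumfe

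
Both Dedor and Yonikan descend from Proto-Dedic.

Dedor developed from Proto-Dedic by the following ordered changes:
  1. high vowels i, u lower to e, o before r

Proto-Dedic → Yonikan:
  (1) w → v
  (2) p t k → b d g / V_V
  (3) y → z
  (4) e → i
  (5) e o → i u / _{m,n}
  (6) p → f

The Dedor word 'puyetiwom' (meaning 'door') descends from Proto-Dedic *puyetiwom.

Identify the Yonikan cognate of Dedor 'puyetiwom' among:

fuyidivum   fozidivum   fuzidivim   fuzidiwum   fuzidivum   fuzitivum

Yonikan: *puyetiwom > puyetivom > puyedivom > puzedivom > puzidivom > puzidivum > fuzidivum  (by unconditioned shift, intervocalic voicing, unconditioned shift, vowel merger, pre-nasal raising, unconditioned shift)
Only 'fuzidivum' matches the regular Yonikan development of *puyetiwom.

fuzidivum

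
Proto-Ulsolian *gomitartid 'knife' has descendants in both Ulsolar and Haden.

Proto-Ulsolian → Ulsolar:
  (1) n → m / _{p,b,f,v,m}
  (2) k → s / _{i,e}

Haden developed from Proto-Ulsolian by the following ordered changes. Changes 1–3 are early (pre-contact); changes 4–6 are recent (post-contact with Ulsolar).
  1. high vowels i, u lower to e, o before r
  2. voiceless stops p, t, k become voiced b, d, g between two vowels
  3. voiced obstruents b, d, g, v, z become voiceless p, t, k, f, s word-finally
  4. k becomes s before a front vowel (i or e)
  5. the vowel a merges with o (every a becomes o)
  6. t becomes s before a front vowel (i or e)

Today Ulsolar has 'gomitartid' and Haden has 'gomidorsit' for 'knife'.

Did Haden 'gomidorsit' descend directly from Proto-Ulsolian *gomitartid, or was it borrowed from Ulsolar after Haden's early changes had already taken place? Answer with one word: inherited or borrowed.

If inherited, *gomitartid would pass through all of Haden's changes:
Haden: start from *gomitartid.
  rule 1: no change — gomitartid
  rule 2 (intervocalic voicing): gomitartid → gomidartid
  rule 3 (final devoicing): gomidartid → gomidartit
  rule 4: no change — gomidartit
  rule 5 (vowel merger): gomidartit → gomidortit
  rule 6 (palatalisation): gomidortit → gomidorsit
  ⇒ Haden gomidorsit
If borrowed from Ulsolar 'gomitartid' after the early changes, it would undergo only the recent ones:
  rule 4 (palatalisation): no change (gomitartid)
  rule 5 (vowel merger): gomitartid → gomitortid
  rule 6 (palatalisation): gomitortid → gomitorsid
  ⇒ as a loan: gomitorsid
Haden 'gomidorsit' matches the inherited outcome exactly, so it is an inherited cognate, not a loan.

inherited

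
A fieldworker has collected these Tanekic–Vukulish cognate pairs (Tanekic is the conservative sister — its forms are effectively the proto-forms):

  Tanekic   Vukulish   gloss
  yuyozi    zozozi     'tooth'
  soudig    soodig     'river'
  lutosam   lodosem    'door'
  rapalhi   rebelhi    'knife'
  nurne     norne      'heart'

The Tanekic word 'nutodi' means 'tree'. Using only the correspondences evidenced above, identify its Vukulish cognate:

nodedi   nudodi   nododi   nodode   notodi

yuyozi ~ zozozi, lutosam ~ lodosem — Tanekic u corresponds to Vukulish o after a consonant, before a consonant other than r, m, n, p, b, f, v.
lutosam ~ lodosem — Tanekic t corresponds to Vukulish d between vowels (before a back vowel).
Applying these to Tanekic 'nutodi':
  nutodi → notodi   (u→o after a consonant, before a consonant other than r, m, n, p, b, f, v)
  notodi → nododi   (t→d between vowels (before a back vowel))
So the Vukulish cognate is 'nododi'.

nododi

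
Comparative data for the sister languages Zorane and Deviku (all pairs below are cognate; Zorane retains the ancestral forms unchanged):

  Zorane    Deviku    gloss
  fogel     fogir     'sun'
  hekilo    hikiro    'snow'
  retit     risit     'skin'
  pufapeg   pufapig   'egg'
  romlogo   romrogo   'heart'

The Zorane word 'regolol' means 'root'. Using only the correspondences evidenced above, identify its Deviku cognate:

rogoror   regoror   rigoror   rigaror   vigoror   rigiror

fogel ~ fogir, hekilo ~ hikiro — Zorane e corresponds to Deviku i after a consonant, before a consonant other than r, m, n, p, b, f, v.
hekilo ~ hikiro — Zorane l corresponds to Deviku r between vowels (before a back vowel).
fogel ~ fogir — Zorane l corresponds to Deviku r word-finally.
Applying these to Zorane 'regolol':
  regolol → rigolol   (e→i after a consonant, before a consonant other than r, m, n, p, b, f, v)
  rigolol → rigorol   (l→r between vowels (before a back vowel))
  rigorol → rigoror   (l→r word-finally)
So the Deviku cognate is 'rigoror'.

rigoror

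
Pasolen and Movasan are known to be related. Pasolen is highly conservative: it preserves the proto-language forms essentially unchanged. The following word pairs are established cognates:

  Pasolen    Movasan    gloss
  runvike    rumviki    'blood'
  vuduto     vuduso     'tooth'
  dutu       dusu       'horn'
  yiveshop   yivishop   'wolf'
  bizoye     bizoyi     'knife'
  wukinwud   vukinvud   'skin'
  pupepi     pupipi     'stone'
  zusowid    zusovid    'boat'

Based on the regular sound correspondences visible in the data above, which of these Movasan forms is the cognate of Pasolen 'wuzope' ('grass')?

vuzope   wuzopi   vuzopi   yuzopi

vuzopi

wukinwud ~ vukinvud — Pasolen w corresponds to Movasan v word-initially before a back vowel.
runvike ~ rumviki, bizoye ~ bizoyi — Pasolen e corresponds to Movasan i word-finally.
Applying these to Pasolen 'wuzope':
  wuzope → vuzope   (w→v word-initially before a back vowel)
  vuzope → vuzopi   (e→i word-finally)
So the Movasan cognate is 'vuzopi'.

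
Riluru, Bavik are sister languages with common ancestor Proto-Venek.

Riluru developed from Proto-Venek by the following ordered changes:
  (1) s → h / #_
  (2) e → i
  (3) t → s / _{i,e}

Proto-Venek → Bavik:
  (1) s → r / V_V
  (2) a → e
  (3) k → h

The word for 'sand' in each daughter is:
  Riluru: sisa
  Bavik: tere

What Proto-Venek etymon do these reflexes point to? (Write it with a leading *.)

Position 3: Riluru has s, Bavik has r. Taking the neighbouring segments as reconstructed: Riluru s can only go back to *s; Bavik r could go back to *s or *r — the one source consistent with every daughter is *s.
Position 4: Riluru has a, Bavik has e. Riluru preserves a here (none of its changes turn any other segment into a), so the proto-segment is *a.
Position 2: Riluru has i, Bavik has e. Taking the neighbouring segments as reconstructed: Riluru i could go back to *e or *i; Bavik e could go back to *a or *e — the one source consistent with every daughter is *e.
This points to *tesa. Verify forward in each daughter:
Riluru: start from *tesa.
  rule 1: no change — tesa
  rule 2 (vowel merger): tesa → tisa
  rule 3 (palatalisation): tisa → sisa
  ⇒ Riluru sisa
Bavik: start from *tesa.
  rule 1 (rhotacism): tesa → tera
  rule 2 (vowel merger): tera → tere
  rule 3: no change — tere
  ⇒ Bavik tere
*tesa is the unique common source.

*tesa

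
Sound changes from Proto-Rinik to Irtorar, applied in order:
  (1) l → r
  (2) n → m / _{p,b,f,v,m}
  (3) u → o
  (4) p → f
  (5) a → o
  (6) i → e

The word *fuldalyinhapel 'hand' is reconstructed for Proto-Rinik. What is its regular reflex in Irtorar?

fordoryenhofer

Irtorar: *fuldalyinhapel > furdaryinhaper > fordaryinhaper > fordaryinhafer > fordoryinhofer > fordoryenhofer  (by unconditioned shift, vowel merger, unconditioned shift, vowel merger, vowel merger)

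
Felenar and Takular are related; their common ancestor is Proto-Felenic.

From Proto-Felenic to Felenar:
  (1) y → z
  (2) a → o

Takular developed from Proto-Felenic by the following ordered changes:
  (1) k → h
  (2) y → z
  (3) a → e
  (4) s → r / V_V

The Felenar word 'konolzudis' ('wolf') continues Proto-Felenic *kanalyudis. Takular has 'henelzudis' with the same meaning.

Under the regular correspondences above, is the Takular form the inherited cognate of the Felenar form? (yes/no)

yes

Derive the expected Takular reflex of *kanalyudis:
Takular: *kanalyudis > hanalyudis > hanalzudis > henelzudis  (by unconditioned shift, unconditioned shift, vowel merger)
Takular 'henelzudis' matches the regular reflex exactly, so the pair is cognate.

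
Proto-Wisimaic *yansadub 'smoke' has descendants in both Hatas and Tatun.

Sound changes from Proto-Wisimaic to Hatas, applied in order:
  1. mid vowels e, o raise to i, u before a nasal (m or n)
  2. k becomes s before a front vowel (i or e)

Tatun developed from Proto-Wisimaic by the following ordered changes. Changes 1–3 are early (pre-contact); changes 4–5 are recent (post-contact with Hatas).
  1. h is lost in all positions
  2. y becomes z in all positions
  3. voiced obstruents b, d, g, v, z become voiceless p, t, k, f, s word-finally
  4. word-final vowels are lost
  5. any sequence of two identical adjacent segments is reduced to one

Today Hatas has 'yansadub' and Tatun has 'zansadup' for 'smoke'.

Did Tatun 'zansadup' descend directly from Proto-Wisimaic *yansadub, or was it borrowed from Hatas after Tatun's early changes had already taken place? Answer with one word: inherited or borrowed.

inherited

If inherited, *yansadub would pass through all of Tatun's changes:
Tatun: *yansadub
  yansadub (rule 1 does not apply)
  yansadub → zansadub   [unconditioned shift]
  zansadub → zansadup   [final devoicing]
  zansadup (rule 4 does not apply)
  zansadup (rule 5 does not apply)
  giving Tatun zansadup.
If borrowed from Hatas 'yansadub' after the early changes, it would undergo only the recent ones:
  rule 4 (apocope): no change (yansadub)
  rule 5 (degemination): no change (yansadub)
  ⇒ as a loan: yansadub
Tatun 'zansadup' matches the inherited outcome exactly, so it is an inherited cognate, not a loan.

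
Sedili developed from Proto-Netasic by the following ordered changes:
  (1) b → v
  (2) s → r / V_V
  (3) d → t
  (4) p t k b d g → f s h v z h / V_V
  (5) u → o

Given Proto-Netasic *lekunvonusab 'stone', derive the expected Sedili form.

lehonvonorav

Sedili: *lekunvonusab
  lekunvonusab → lekunvonusav   [unconditioned shift]
  lekunvonusav → lekunvonurav   [rhotacism]
  lekunvonurav (rule 3 does not apply)
  lekunvonurav → lehunvonurav   [intervocalic lenition]
  lehunvonurav → lehonvonorav   [vowel merger]
  giving Sedili lehonvonorav.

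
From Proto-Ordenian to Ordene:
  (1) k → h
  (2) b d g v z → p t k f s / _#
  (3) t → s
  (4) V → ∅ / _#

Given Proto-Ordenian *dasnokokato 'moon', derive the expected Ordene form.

Ordene: *dasnokokato
  dasnokokato → dasnohohato   [unconditioned shift]
  dasnohohato (rule 2 does not apply)
  dasnohohato → dasnohohaso   [unconditioned shift]
  dasnohohaso → dasnohohas   [apocope]
  giving Ordene dasnohohas.

dasnohohas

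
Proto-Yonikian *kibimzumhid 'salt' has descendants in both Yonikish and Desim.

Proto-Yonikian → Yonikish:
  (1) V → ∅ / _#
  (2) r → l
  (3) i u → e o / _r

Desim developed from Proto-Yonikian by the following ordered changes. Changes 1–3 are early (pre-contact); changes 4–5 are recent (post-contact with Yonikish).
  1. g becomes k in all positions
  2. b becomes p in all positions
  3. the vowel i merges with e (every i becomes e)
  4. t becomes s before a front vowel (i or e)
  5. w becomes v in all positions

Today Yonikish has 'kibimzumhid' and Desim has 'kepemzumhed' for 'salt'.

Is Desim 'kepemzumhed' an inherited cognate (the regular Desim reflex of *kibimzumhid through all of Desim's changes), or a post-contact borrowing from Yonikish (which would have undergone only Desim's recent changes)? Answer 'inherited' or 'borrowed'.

If inherited, *kibimzumhid would pass through all of Desim's changes:
Desim: start from *kibimzumhid.
  rule 1: no change — kibimzumhid
  rule 2 (unconditioned shift): kibimzumhid → kipimzumhid
  rule 3 (vowel merger): kipimzumhid → kepemzumhed
  rule 4: no change — kepemzumhed
  rule 5: no change — kepemzumhed
  ⇒ Desim kepemzumhed
If borrowed from Yonikish 'kibimzumhid' after the early changes, it would undergo only the recent ones:
  rule 4 (palatalisation): no change (kibimzumhid)
  rule 5 (unconditioned shift): no change (kibimzumhid)
  ⇒ as a loan: kibimzumhid
Desim 'kepemzumhed' matches the inherited outcome exactly, so it is an inherited cognate, not a loan.

inherited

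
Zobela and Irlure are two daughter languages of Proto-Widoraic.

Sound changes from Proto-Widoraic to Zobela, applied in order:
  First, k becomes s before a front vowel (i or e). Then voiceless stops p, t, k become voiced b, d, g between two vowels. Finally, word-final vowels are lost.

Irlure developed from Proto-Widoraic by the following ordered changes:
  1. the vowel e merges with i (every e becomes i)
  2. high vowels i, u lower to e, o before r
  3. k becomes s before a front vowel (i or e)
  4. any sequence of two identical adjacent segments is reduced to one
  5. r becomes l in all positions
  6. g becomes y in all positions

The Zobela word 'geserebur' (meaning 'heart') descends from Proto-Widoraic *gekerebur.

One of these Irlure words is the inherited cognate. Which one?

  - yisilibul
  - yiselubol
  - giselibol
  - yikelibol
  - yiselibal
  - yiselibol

yiselibol

Irlure: start from *gekerebur.
  rule 1 (vowel merger): gekerebur → gikiribur
  rule 2 (pre-rhotic lowering): gikiribur → gikeribor
  rule 3 (palatalisation): gikeribor → giseribor
  rule 4: no change — giseribor
  rule 5 (unconditioned shift): giseribor → giselibol
  rule 6 (unconditioned shift): giselibol → yiselibol
  ⇒ Irlure yiselibol
Only 'yiselibol' matches the regular Irlure development of *gekerebur.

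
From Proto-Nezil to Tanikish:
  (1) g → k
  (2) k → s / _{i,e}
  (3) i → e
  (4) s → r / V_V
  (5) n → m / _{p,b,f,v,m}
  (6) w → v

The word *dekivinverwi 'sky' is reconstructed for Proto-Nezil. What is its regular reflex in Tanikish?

derevemverve

Tanikish: start from *dekivinverwi.
  rule 1: no change — dekivinverwi
  rule 2 (palatalisation): dekivinverwi → desivinverwi
  rule 3 (vowel merger): desivinverwi → desevenverwe
  rule 4 (rhotacism): desevenverwe → derevenverwe
  rule 5 (nasal place assimilation): derevenverwe → derevemverwe
  rule 6 (unconditioned shift): derevemverwe → derevemverve
  ⇒ Tanikish derevemverve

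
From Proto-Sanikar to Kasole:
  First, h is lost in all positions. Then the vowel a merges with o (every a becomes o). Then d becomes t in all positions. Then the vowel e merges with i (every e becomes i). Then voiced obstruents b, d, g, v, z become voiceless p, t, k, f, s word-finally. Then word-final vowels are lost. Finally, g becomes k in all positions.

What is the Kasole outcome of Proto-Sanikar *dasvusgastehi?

Kasole: start from *dasvusgastehi.
  rule 1 (h-loss): dasvusgastehi → dasvusgastei
  rule 2 (vowel merger): dasvusgastei → dosvusgostei
  rule 3 (unconditioned shift): dosvusgostei → tosvusgostei
  rule 4 (vowel merger): tosvusgostei → tosvusgostii
  rule 5: no change — tosvusgostii
  rule 6 (apocope): tosvusgostii → tosvusgosti
  rule 7 (unconditioned shift): tosvusgosti → tosvuskosti
  ⇒ Kasole tosvuskosti

tosvuskosti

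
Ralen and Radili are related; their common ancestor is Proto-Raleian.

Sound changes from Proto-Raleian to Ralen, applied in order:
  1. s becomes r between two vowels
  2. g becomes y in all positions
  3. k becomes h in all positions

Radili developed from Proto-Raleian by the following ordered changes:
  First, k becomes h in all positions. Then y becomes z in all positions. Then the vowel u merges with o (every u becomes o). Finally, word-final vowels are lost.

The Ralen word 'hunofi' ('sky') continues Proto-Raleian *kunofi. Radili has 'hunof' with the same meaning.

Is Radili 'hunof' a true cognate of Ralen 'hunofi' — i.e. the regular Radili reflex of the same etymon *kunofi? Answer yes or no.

Derive the expected Radili reflex of *kunofi:
Radili: *kunofi
  kunofi → hunofi   [unconditioned shift]
  hunofi (rule 2 does not apply)
  hunofi → honofi   [vowel merger]
  honofi → honof   [apocope]
  giving Radili honof.
The regular Radili reflex would be 'honof', but the attested form is 'hunof'. The correspondence is irregular, so they are not cognates (the Radili form has a different source).

no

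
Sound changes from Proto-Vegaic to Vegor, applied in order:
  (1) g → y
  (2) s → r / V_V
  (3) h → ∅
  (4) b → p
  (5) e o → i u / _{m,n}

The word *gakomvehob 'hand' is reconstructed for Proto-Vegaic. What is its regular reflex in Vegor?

yakumveop

Vegor: *gakomvehob
  gakomvehob → yakomvehob   [unconditioned shift]
  yakomvehob (rule 2 does not apply)
  yakomvehob → yakomveob   [h-loss]
  yakomveob → yakomveop   [unconditioned shift]
  yakomveop → yakumveop   [pre-nasal raising]
  giving Vegor yakumveop.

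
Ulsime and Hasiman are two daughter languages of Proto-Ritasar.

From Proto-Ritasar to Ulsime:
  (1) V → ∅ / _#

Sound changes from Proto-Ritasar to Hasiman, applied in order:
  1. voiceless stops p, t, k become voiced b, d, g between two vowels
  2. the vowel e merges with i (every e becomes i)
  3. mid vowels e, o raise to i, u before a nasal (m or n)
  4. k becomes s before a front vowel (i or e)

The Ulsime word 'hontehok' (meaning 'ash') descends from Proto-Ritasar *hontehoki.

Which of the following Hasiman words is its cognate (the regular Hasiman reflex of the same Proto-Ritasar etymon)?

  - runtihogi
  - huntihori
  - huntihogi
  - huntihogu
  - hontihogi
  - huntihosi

huntihogi

Hasiman: start from *hontehoki.
  rule 1 (intervocalic voicing): hontehoki → hontehogi
  rule 2 (vowel merger): hontehogi → hontihogi
  rule 3 (pre-nasal raising): hontihogi → huntihogi
  rule 4: no change — huntihogi
  ⇒ Hasiman huntihogi
Among the options, 'huntihogi' alone shows every Hasiman change applied in order.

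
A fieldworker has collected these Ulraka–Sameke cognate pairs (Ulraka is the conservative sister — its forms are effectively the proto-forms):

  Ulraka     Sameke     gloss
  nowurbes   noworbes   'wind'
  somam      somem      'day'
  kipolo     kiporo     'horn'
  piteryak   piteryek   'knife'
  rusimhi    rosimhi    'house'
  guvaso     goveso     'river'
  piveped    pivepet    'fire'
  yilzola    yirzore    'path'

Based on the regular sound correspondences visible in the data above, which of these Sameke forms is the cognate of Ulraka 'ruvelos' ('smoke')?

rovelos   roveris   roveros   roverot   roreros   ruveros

roveros

guvaso ~ goveso — Ulraka u corresponds to Sameke o after a consonant, before a labial obstruent.
kipolo ~ kiporo — Ulraka l corresponds to Sameke r between vowels (before a back vowel).
Applying these to Ulraka 'ruvelos':
  ruvelos → rovelos   (u→o after a consonant, before a labial obstruent)
  rovelos → roveros   (l→r between vowels (before a back vowel))
So the Sameke cognate is 'roveros'.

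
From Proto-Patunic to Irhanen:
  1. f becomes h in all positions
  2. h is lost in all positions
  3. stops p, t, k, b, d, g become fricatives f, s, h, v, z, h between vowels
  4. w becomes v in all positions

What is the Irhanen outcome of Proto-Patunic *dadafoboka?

Irhanen: *dadafoboka > dadahoboka > dadaoboka > dazaovoha  (by unconditioned shift, h-loss, intervocalic lenition)

dazaovoha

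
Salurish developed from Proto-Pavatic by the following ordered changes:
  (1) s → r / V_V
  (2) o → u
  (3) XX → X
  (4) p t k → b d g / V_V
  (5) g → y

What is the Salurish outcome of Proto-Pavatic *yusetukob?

yureduyub

Salurish: *yusetukob > yuretukob > yuretukub > yuredugub > yureduyub  (by rhotacism, vowel merger, intervocalic voicing, unconditioned shift)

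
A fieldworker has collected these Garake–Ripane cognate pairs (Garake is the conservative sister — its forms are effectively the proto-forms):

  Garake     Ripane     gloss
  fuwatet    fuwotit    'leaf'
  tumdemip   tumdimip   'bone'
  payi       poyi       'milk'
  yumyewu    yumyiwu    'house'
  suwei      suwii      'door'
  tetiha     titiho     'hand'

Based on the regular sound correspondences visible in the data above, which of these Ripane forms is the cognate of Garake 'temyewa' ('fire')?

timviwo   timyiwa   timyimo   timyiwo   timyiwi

timyiwo

tumdemip ~ tumdimip — Garake e corresponds to Ripane i after a consonant, before a nasal.
fuwatet ~ fuwotit, yumyewu ~ yumyiwu — Garake e corresponds to Ripane i after a consonant, before a consonant other than r, m, n, p, b, f, v.
tetiha ~ titiho — Garake a corresponds to Ripane o word-finally.
Applying these to Garake 'temyewa':
  temyewa → timyewa   (e→i after a consonant, before a nasal)
  timyewa → timyiwa   (e→i after a consonant, before a consonant other than r, m, n, p, b, f, v)
  timyiwa → timyiwo   (a→o word-finally)
So the Ripane cognate is 'timyiwo'.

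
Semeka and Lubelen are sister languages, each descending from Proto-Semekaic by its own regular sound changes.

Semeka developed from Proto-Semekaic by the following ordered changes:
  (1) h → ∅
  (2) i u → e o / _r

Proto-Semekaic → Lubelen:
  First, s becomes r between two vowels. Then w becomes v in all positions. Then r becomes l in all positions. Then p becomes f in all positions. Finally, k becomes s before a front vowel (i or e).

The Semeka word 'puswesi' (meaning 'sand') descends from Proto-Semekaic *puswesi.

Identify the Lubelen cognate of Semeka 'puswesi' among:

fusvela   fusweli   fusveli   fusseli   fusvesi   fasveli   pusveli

Lubelen: start from *puswesi.
  rule 1 (rhotacism): puswesi → pusweri
  rule 2 (unconditioned shift): pusweri → pusveri
  rule 3 (unconditioned shift): pusveri → pusveli
  rule 4 (unconditioned shift): pusveli → fusveli
  rule 5: no change — fusveli
  ⇒ Lubelen fusveli
The other candidates each miss or misapply at least one Lubelen change.

fusveli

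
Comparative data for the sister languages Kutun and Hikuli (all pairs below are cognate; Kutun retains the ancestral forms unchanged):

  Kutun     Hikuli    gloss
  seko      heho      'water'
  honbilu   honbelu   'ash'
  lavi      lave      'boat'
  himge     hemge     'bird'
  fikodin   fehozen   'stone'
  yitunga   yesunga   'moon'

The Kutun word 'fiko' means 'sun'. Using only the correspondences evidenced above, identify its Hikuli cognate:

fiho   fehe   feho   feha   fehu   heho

honbilu ~ honbelu, fikodin ~ fehozen — Kutun i corresponds to Hikuli e after a consonant, before a consonant other than r, m, n, p, b, f, v.
seko ~ heho, fikodin ~ fehozen — Kutun k corresponds to Hikuli h between vowels (before a back vowel).
Applying these to Kutun 'fiko':
  fiko → feko   (i→e after a consonant, before a consonant other than r, m, n, p, b, f, v)
  feko → feho   (k→h between vowels (before a back vowel))
So the Hikuli cognate is 'feho'.

feho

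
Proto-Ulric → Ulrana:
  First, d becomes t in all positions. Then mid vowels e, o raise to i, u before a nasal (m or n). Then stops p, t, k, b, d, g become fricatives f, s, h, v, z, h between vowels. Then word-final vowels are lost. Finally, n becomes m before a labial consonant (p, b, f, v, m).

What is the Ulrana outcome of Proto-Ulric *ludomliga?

lusumlih

Ulrana: *ludomliga > lutomliga > lutumliga > lusumliha > lusumlih  (by unconditioned shift, pre-nasal raising, intervocalic lenition, apocope)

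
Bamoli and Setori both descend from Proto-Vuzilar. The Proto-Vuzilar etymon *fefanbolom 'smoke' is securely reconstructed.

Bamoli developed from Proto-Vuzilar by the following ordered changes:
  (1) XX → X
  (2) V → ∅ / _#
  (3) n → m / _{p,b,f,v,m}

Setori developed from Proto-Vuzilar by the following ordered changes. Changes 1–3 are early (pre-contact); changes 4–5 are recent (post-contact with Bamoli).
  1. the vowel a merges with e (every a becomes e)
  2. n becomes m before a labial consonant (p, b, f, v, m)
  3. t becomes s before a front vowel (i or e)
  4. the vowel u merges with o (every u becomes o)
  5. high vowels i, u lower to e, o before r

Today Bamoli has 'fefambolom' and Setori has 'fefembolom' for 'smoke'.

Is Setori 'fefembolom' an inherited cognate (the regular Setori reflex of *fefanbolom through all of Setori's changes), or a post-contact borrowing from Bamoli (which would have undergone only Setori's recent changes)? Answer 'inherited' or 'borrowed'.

inherited

If inherited, *fefanbolom would pass through all of Setori's changes:
Setori: *fefanbolom
  fefanbolom → fefenbolom   [vowel merger]
  fefenbolom → fefembolom   [nasal place assimilation]
  fefembolom (rule 3 does not apply)
  fefembolom (rule 4 does not apply)
  fefembolom (rule 5 does not apply)
  giving Setori fefembolom.
If borrowed from Bamoli 'fefambolom' after the early changes, it would undergo only the recent ones:
  rule 4 (vowel merger): no change (fefambolom)
  rule 5 (pre-rhotic lowering): no change (fefambolom)
  ⇒ as a loan: fefambolom
Setori 'fefembolom' matches the inherited outcome exactly, so it is an inherited cognate, not a loan.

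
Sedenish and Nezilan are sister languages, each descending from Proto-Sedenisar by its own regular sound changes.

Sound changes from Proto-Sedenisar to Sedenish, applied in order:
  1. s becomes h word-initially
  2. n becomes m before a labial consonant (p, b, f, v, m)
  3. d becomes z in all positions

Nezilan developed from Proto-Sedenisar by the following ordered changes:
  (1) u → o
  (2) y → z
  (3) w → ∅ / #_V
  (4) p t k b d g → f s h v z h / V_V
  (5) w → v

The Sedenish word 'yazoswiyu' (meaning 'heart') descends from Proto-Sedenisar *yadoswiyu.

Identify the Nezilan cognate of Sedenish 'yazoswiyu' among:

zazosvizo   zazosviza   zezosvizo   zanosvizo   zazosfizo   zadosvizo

Nezilan: start from *yadoswiyu.
  rule 1 (vowel merger): yadoswiyu → yadoswiyo
  rule 2 (unconditioned shift): yadoswiyo → zadoswizo
  rule 3: no change — zadoswizo
  rule 4 (intervocalic lenition): zadoswizo → zazoswizo
  rule 5 (unconditioned shift): zazoswizo → zazosvizo
  ⇒ Nezilan zazosvizo
Only 'zazosvizo' matches the regular Nezilan development of *yadoswiyu.

zazosvizo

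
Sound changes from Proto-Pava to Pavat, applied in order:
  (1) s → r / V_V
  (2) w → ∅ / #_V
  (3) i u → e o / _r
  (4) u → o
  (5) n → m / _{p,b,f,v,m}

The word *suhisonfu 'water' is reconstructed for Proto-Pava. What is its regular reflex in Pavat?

soheromfo

Pavat: start from *suhisonfu.
  rule 1 (rhotacism): suhisonfu → suhironfu
  rule 2: no change — suhironfu
  rule 3 (pre-rhotic lowering): suhironfu → suheronfu
  rule 4 (vowel merger): suheronfu → soheronfo
  rule 5 (nasal place assimilation): soheronfo → soheromfo
  ⇒ Pavat soheromfo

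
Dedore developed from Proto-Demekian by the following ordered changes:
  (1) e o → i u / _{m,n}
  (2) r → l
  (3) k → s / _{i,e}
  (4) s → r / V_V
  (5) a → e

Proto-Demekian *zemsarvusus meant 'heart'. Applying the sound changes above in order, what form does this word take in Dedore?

Dedore: start from *zemsarvusus.
  rule 1 (pre-nasal raising): zemsarvusus → zimsarvusus
  rule 2 (unconditioned shift): zimsarvusus → zimsalvusus
  rule 3: no change — zimsalvusus
  rule 4 (rhotacism): zimsalvusus → zimsalvurus
  rule 5 (vowel merger): zimsalvurus → zimselvurus
  ⇒ Dedore zimselvurus

zimselvurus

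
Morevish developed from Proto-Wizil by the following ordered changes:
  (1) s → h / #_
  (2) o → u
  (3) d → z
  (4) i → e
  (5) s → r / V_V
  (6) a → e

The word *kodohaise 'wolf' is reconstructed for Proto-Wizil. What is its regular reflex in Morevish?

kuzuheere

Morevish: *kodohaise > kuduhaise > kuzuhaise > kuzuhaese > kuzuhaere > kuzuheere  (by vowel merger, unconditioned shift, vowel merger, rhotacism, vowel merger)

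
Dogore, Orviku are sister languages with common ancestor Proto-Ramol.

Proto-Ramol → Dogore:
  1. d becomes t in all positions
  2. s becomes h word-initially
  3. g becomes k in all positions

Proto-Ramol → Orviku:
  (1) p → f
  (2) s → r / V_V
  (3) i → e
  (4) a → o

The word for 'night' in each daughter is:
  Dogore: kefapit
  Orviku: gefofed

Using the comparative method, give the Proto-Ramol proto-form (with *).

Position 6: Dogore has i, Orviku has e. Dogore preserves i here (none of its changes turn any other segment into i), so the proto-segment is *i.
Position 1: Dogore has k, Orviku has g. Orviku preserves g here (none of its changes turn any other segment into g), so the proto-segment is *g.
This points to *gefapid. Verify forward in each daughter:
Dogore: *gefapid
  gefapid → gefapit   [unconditioned shift]
  gefapit (rule 2 does not apply)
  gefapit → kefapit   [unconditioned shift]
  giving Dogore kefapit.
Orviku: *gefapid
  gefapid → gefafid   [unconditioned shift]
  gefafid (rule 2 does not apply)
  gefafid → gefafed   [vowel merger]
  gefafed → gefofed   [vowel merger]
  giving Orviku gefofed.
Only *gefapid yields all of Dogore kefapit, Orviku gefofed.

*gefapid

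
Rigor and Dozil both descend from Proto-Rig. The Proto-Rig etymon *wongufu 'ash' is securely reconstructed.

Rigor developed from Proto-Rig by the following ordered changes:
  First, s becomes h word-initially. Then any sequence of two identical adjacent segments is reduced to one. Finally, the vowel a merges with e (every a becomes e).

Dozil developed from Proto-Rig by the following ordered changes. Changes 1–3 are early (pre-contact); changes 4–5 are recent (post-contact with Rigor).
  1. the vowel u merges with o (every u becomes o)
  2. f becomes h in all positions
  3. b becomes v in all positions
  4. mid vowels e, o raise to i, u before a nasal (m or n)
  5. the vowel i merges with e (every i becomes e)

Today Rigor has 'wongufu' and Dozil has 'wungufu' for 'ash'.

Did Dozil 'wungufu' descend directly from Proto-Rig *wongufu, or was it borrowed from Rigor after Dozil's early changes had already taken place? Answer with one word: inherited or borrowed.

If inherited, *wongufu would pass through all of Dozil's changes:
Dozil: *wongufu
  wongufu → wongofo   [vowel merger]
  wongofo → wongoho   [unconditioned shift]
  wongoho (rule 3 does not apply)
  wongoho → wungoho   [pre-nasal raising]
  wungoho (rule 5 does not apply)
  giving Dozil wungoho.
If borrowed from Rigor 'wongufu' after the early changes, it would undergo only the recent ones:
  rule 4 (pre-nasal raising): wongufu → wungufu
  rule 5 (vowel merger): no change (wungufu)
  ⇒ as a loan: wungufu
Dozil 'wungufu' matches the loan outcome 'wungufu', not the inherited 'wungoho' — it skipped the early Dozil changes, so it was borrowed from Rigor.

borrowed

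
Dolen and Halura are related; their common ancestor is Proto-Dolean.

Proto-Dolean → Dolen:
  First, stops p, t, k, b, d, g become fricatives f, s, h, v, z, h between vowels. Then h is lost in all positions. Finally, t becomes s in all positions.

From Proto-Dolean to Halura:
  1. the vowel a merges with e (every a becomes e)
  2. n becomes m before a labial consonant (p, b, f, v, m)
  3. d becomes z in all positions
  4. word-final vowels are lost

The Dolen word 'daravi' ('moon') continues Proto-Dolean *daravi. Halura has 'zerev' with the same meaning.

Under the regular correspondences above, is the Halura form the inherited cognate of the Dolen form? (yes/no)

yes

Derive the expected Halura reflex of *daravi:
Halura: *daravi
  daravi → derevi   [vowel merger]
  derevi (rule 2 does not apply)
  derevi → zerevi   [unconditioned shift]
  zerevi → zerev   [apocope]
  giving Halura zerev.
Halura 'zerev' matches the regular reflex exactly, so the pair is cognate.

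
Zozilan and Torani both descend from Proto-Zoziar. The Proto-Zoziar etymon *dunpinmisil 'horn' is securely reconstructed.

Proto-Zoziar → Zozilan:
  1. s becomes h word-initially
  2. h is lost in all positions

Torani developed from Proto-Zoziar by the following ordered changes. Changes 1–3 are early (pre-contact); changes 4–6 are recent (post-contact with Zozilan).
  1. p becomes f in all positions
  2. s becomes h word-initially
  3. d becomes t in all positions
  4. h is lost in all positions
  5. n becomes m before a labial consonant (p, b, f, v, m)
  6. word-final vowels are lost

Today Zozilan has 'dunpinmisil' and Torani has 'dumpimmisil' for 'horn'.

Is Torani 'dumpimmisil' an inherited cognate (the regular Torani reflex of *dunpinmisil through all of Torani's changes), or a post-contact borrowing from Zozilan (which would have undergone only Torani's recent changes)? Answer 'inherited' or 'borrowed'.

borrowed

If inherited, *dunpinmisil would pass through all of Torani's changes:
Torani: start from *dunpinmisil.
  rule 1 (unconditioned shift): dunpinmisil → dunfinmisil
  rule 2: no change — dunfinmisil
  rule 3 (unconditioned shift): dunfinmisil → tunfinmisil
  rule 4: no change — tunfinmisil
  rule 5 (nasal place assimilation): tunfinmisil → tumfimmisil
  rule 6: no change — tumfimmisil
  ⇒ Torani tumfimmisil
If borrowed from Zozilan 'dunpinmisil' after the early changes, it would undergo only the recent ones:
  rule 4 (h-loss): no change (dunpinmisil)
  rule 5 (nasal place assimilation): dunpinmisil → dumpimmisil
  rule 6 (apocope): no change (dumpimmisil)
  ⇒ as a loan: dumpimmisil
Torani 'dumpimmisil' matches the loan outcome 'dumpimmisil', not the inherited 'tumfimmisil' — it skipped the early Torani changes, so it was borrowed from Zozilan.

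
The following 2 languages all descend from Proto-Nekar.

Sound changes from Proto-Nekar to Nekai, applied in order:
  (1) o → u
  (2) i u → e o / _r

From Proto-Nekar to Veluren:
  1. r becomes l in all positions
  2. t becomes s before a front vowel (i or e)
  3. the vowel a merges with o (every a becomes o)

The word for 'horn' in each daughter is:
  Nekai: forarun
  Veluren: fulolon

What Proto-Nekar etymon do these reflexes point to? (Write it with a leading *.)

*furaron

Position 5: Nekai has r, Veluren has l. Nekai preserves r here (none of its changes turn any other segment into r), so the proto-segment is *r.
Position 2: Nekai has o, Veluren has u. Veluren preserves u here (none of its changes turn any other segment into u), so the proto-segment is *u.
Verify the candidate proto-form against each daughter:
Nekai: *furaron
  furaron → furarun   [vowel merger]
  furarun → forarun   [pre-rhotic lowering]
  giving Nekai forarun.
Veluren: *furaron
  furaron → fulalon   [unconditioned shift]
  fulalon (rule 2 does not apply)
  fulalon → fulolon   [vowel merger]
  giving Veluren fulolon.
*furaron is the unique common source.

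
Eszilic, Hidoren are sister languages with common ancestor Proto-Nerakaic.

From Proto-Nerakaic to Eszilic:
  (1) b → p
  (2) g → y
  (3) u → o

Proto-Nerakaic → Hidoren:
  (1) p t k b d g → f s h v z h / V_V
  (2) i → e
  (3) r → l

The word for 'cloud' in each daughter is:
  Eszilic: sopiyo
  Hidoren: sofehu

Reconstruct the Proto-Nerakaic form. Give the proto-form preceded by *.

*sopigu

Position 6: Eszilic has o, Hidoren has u. Hidoren preserves u here (none of its changes turn any other segment into u), so the proto-segment is *u.
Position 3: Eszilic has p, Hidoren has f. Taking the neighbouring segments as reconstructed: Eszilic p could go back to *p or *b; Hidoren f could go back to *p or *f — the one source consistent with every daughter is *p.
This points to *sopigu. Verify forward in each daughter:
Eszilic: *sopigu > sopiyu > sopiyo  (by unconditioned shift, vowel merger)
Hidoren: *sopigu
  sopigu → sofihu   [intervocalic lenition]
  sofihu → sofehu   [vowel merger]
  sofehu (rule 3 does not apply)
  giving Hidoren sofehu.
No other proto-form is consistent with every reflex, so the reconstruction is *sopigu.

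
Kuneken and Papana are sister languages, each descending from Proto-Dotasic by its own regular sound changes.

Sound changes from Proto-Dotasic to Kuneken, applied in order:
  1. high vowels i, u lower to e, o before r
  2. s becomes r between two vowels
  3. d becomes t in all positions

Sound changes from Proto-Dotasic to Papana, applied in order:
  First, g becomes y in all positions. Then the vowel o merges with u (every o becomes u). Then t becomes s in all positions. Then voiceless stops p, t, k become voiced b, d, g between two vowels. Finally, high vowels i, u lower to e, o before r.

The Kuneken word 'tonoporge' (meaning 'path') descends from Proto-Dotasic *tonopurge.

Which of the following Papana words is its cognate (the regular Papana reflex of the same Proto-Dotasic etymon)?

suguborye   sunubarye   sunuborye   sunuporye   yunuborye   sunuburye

Papana: start from *tonopurge.
  rule 1 (unconditioned shift): tonopurge → tonopurye
  rule 2 (vowel merger): tonopurye → tunupurye
  rule 3 (unconditioned shift): tunupurye → sunupurye
  rule 4 (intervocalic voicing): sunupurye → sunuburye
  rule 5 (pre-rhotic lowering): sunuburye → sunuborye
  ⇒ Papana sunuborye
The other candidates each miss or misapply at least one Papana change.

sunuborye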